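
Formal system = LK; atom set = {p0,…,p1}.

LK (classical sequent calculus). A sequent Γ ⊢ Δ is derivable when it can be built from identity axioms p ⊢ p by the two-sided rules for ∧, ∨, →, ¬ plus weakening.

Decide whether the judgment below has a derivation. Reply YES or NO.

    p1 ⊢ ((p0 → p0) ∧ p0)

Search for a countermodel by truth-table:
  v=00: Γ:[p1=F] Δ:[((p0 → p0) ∧ p0)=F] refutes=False
  v=01: Γ:[p1=T] Δ:[((p0 → p0) ∧ p0)=F] refutes=True  ← countermodel

Result: NO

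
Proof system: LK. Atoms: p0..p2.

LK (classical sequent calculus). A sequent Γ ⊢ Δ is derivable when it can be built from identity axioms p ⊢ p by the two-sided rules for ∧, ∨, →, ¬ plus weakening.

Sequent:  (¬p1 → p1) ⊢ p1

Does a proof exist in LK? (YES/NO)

Derivation (root first):
[→L] (¬p1 → p1) ⊢ p1
  [¬R]  ⊢ p1, ¬p1
    [Ax] p1 ⊢ p1
  [Ax] p1 ⊢ p1

Result: YES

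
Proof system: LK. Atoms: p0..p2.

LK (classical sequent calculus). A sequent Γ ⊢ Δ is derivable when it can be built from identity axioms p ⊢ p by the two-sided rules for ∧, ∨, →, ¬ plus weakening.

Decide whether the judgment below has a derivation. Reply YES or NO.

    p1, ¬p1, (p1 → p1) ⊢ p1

Proof tree:
[→L] p1, ¬p1, (p1 → p1) ⊢ p1
  [¬L] p1, ¬p1 ⊢ p1
    [WR] p1 ⊢ p1, p1
      [Ax] p1 ⊢ p1
  [Ax] p1 ⊢ p1

Result: YES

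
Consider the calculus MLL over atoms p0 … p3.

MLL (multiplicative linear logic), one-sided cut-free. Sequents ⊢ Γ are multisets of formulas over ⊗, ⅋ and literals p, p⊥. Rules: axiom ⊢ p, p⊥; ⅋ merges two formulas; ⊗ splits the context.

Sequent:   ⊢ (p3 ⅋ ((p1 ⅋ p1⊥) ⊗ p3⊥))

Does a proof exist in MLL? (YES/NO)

Derivation (root first):
[⅋]  ⊢ (p3 ⅋ ((p1 ⅋ p1⊥) ⊗ p3⊥))
  [⊗]  ⊢ p3, ((p1 ⅋ p1⊥) ⊗ p3⊥)
    [⅋]  ⊢ (p1 ⅋ p1⊥)
      [Ax]  ⊢ p1, p1⊥
    [Ax]  ⊢ p3, p3⊥

Result: YES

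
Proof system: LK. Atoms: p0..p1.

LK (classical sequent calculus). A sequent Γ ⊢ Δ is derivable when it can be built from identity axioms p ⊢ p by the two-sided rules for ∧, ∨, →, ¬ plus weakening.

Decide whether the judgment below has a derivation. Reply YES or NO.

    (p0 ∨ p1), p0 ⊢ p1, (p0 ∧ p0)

Derivation (root first):
[∧R] (p0 ∨ p1), p0 ⊢ p1, (p0 ∧ p0)
  [Ax] p0 ⊢ p0
  [∨L] (p0 ∨ p1) ⊢ p1, p0
    [Ax] p0 ⊢ p0
    [Ax] p1 ⊢ p1

Result: YES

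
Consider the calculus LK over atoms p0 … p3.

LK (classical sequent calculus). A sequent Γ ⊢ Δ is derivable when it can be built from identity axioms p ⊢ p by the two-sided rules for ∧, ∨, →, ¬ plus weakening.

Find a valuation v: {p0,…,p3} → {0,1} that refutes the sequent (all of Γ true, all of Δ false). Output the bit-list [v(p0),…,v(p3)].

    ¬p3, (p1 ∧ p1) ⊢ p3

Search for a countermodel by truth-table:
  v=0000: Γ:[¬p3=T, (p1 ∧ p1)=F] Δ:[p3=F] refutes=False
  v=0001: Γ:[¬p3=F, (p1 ∧ p1)=F] Δ:[p3=T] refutes=False
  v=0010: Γ:[¬p3=T, (p1 ∧ p1)=F] Δ:[p3=F] refutes=False
  v=0011: Γ:[¬p3=F, (p1 ∧ p1)=F] Δ:[p3=T] refutes=False
  v=0100: Γ:[¬p3=T, (p1 ∧ p1)=T] Δ:[p3=F] refutes=True  ← countermodel

Result: [0, 1, 0, 0]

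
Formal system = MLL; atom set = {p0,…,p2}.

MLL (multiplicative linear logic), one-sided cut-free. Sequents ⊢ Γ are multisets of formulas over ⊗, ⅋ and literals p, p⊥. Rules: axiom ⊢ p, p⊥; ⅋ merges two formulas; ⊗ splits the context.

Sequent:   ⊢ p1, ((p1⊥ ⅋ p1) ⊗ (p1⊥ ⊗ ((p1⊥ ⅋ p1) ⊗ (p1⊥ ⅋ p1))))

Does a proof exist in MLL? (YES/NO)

Derivation trace:
[⊗]  ⊢ p1, ((p1⊥ ⅋ p1) ⊗ (p1⊥ ⊗ ((p1⊥ ⅋ p1) ⊗ (p1⊥ ⅋ p1))))
  [⅋]  ⊢ (p1⊥ ⅋ p1)
    [Ax]  ⊢ p1, p1⊥
  [⊗]  ⊢ p1, (p1⊥ ⊗ ((p1⊥ ⅋ p1) ⊗ (p1⊥ ⅋ p1)))
    [Ax]  ⊢ p1, p1⊥
    [⊗]  ⊢ ((p1⊥ ⅋ p1) ⊗ (p1⊥ ⅋ p1))
      [⅋]  ⊢ (p1⊥ ⅋ p1)
        [Ax]  ⊢ p1, p1⊥
      [⅋]  ⊢ (p1⊥ ⅋ p1)
        [Ax]  ⊢ p1, p1⊥

Result: YES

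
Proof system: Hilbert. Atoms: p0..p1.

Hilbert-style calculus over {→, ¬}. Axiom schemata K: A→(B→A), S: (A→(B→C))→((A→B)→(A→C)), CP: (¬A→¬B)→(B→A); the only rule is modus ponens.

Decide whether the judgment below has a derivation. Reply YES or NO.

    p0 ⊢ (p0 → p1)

Search for a countermodel by truth-table:
  v=00: Γ:[p0=F] Δ:[(p0 → p1)=T] refutes=False
  v=01: Γ:[p0=F] Δ:[(p0 → p1)=T] refutes=False
  v=10: Γ:[p0=T] Δ:[(p0 → p1)=F] refutes=True  ← countermodel

Result: NO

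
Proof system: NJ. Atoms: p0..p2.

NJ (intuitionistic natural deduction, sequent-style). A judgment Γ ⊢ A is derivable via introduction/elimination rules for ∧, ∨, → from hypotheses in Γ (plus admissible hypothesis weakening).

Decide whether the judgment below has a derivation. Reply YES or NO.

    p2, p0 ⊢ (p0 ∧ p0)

Derivation trace:
[∧I] p2, p0 ⊢ (p0 ∧ p0)
  [Wk] p0, p2 ⊢ p0
    [Ax] p0 ⊢ p0
  [Wk] p0, p2 ⊢ p0
    [Ax] p0 ⊢ p0

Result: YES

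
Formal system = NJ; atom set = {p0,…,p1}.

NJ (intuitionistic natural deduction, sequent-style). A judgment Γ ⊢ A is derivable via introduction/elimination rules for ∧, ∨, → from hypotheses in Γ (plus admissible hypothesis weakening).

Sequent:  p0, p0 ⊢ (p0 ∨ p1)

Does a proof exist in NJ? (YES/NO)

Proof tree:
[∨I₁] p0, p0 ⊢ (p0 ∨ p1)
  [Wk] p0, p0 ⊢ p0
    [Ax] p0 ⊢ p0

Result: YES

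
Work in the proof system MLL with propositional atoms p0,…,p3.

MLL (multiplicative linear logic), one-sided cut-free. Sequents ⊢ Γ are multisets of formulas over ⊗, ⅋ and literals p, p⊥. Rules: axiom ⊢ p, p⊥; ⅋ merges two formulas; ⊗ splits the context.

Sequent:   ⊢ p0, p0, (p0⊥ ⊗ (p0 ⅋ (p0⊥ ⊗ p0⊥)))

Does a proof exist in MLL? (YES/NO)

Derivation trace:
[⊗]  ⊢ p0, p0, (p0⊥ ⊗ (p0 ⅋ (p0⊥ ⊗ p0⊥)))
  [Ax]  ⊢ p0, p0⊥
  [⅋]  ⊢ p0, (p0 ⅋ (p0⊥ ⊗ p0⊥))
    [⊗]  ⊢ p0, p0, (p0⊥ ⊗ p0⊥)
      [Ax]  ⊢ p0, p0⊥
      [Ax]  ⊢ p0, p0⊥

Result: YES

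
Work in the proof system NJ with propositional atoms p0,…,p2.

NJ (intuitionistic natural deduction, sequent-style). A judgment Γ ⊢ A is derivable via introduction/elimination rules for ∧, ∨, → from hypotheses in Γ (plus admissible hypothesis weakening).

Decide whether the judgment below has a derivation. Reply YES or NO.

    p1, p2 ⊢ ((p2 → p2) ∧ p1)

Derivation (root first):
[∧I] p1, p2 ⊢ ((p2 → p2) ∧ p1)
  [Wk] p2 ⊢ (p2 → p2)
    [→I]  ⊢ (p2 → p2)
      [Ax] p2 ⊢ p2
  [Ax] p1 ⊢ p1

Result: YES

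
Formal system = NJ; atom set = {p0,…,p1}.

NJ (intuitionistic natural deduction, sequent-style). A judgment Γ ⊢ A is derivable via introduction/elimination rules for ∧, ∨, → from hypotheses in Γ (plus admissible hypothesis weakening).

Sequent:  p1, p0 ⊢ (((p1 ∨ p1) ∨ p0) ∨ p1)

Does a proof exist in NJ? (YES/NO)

Derivation trace:
[∨I₁] p1, p0 ⊢ (((p1 ∨ p1) ∨ p0) ∨ p1)
  [∨I₁] p1, p0 ⊢ ((p1 ∨ p1) ∨ p0)
    [∨I₁] p1, p0 ⊢ (p1 ∨ p1)
      [Wk] p1, p0 ⊢ p1
        [Ax] p1 ⊢ p1

Result: YES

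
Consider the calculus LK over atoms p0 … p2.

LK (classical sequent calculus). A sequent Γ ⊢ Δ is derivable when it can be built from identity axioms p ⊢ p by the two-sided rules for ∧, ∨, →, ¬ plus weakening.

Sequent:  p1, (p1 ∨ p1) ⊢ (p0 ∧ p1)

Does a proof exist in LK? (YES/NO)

Search for a countermodel by truth-table:
  v=000: Γ:[p1=F, (p1 ∨ p1)=F] Δ:[(p0 ∧ p1)=F] refutes=False
  v=001: Γ:[p1=F, (p1 ∨ p1)=F] Δ:[(p0 ∧ p1)=F] refutes=False
  v=010: Γ:[p1=T, (p1 ∨ p1)=T] Δ:[(p0 ∧ p1)=F] refutes=True  ← countermodel

Result: NO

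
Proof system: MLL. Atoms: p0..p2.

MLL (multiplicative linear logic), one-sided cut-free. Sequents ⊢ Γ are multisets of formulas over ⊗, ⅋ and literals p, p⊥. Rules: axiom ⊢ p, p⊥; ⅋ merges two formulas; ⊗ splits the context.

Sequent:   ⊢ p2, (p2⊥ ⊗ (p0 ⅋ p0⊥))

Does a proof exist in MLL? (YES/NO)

Derivation (root first):
[⊗]  ⊢ p2, (p2⊥ ⊗ (p0 ⅋ p0⊥))
  [Ax]  ⊢ p2, p2⊥
  [⅋]  ⊢ (p0 ⅋ p0⊥)
    [Ax]  ⊢ p0, p0⊥

Result: YES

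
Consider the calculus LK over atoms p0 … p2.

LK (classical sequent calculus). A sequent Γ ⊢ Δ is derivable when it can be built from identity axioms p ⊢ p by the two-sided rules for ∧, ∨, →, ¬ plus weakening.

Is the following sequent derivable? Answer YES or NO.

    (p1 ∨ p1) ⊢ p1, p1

Derivation (root first):
[WR] (p1 ∨ p1) ⊢ p1, p1
  [∨L] (p1 ∨ p1) ⊢ p1
    [Ax] p1 ⊢ p1
    [Ax] p1 ⊢ p1

Result: YES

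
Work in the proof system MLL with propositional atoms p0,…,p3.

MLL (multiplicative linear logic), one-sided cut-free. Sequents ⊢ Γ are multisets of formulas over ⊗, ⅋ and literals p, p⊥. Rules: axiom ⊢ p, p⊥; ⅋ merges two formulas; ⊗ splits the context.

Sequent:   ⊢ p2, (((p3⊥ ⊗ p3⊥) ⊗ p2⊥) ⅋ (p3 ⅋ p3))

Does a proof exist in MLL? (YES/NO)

Proof tree:
[⅋]  ⊢ p2, (((p3⊥ ⊗ p3⊥) ⊗ p2⊥) ⅋ (p3 ⅋ p3))
  [⅋]  ⊢ p2, ((p3⊥ ⊗ p3⊥) ⊗ p2⊥), (p3 ⅋ p3)
    [⊗]  ⊢ p3, p3, p2, ((p3⊥ ⊗ p3⊥) ⊗ p2⊥)
      [⊗]  ⊢ p3, p3, (p3⊥ ⊗ p3⊥)
        [Ax]  ⊢ p3, p3⊥
        [Ax]  ⊢ p3, p3⊥
      [Ax]  ⊢ p2, p2⊥

Result: YES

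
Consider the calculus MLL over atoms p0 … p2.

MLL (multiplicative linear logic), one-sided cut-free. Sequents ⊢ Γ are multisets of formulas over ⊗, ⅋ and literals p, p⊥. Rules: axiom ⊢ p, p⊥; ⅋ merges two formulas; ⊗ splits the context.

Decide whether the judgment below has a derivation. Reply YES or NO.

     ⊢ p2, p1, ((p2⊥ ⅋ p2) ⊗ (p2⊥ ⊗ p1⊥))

Derivation trace:
[⊗]  ⊢ p2, p1, ((p2⊥ ⅋ p2) ⊗ (p2⊥ ⊗ p1⊥))
  [⅋]  ⊢ (p2⊥ ⅋ p2)
    [Ax]  ⊢ p2, p2⊥
  [⊗]  ⊢ p2, p1, (p2⊥ ⊗ p1⊥)
    [Ax]  ⊢ p2, p2⊥
    [Ax]  ⊢ p1, p1⊥

Result: YES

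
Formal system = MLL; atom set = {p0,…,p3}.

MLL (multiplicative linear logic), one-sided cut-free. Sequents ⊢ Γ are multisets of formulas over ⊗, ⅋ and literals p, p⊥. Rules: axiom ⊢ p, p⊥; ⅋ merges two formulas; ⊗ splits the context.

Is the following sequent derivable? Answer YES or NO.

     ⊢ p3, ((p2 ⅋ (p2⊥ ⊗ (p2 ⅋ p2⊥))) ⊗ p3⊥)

Proof tree:
[⊗]  ⊢ p3, ((p2 ⅋ (p2⊥ ⊗ (p2 ⅋ p2⊥))) ⊗ p3⊥)
  [⅋]  ⊢ (p2 ⅋ (p2⊥ ⊗ (p2 ⅋ p2⊥)))
    [⊗]  ⊢ p2, (p2⊥ ⊗ (p2 ⅋ p2⊥))
      [Ax]  ⊢ p2, p2⊥
      [⅋]  ⊢ (p2 ⅋ p2⊥)
        [Ax]  ⊢ p2, p2⊥
  [Ax]  ⊢ p3, p3⊥

Result: YES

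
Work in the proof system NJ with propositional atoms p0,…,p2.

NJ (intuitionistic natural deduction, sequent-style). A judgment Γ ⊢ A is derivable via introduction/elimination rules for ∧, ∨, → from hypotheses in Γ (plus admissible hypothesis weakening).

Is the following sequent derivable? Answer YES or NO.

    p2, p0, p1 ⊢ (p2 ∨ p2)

Derivation (root first):
[Wk] p2, p0, p1 ⊢ (p2 ∨ p2)
  [∨I₁] p2, p0 ⊢ (p2 ∨ p2)
    [Wk] p2, p0 ⊢ p2
      [Ax] p2 ⊢ p2

Result: YES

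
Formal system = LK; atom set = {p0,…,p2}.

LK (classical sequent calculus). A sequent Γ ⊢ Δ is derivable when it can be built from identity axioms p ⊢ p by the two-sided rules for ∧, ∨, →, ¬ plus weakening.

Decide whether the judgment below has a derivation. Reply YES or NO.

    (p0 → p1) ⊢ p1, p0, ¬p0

Derivation trace:
[¬R] (p0 → p1) ⊢ p1, p0, ¬p0
  [WR] p0, (p0 → p1) ⊢ p1, p0
    [→L] p0, (p0 → p1) ⊢ p1
      [Ax] p0 ⊢ p0
      [Ax] p1 ⊢ p1

Result: YES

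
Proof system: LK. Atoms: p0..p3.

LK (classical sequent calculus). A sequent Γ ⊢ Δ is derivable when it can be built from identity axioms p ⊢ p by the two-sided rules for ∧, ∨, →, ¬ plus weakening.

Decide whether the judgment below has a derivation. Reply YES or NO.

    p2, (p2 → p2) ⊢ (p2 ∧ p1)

Search for a countermodel by truth-table:
  v=0000: Γ:[p2=F, (p2 → p2)=T] Δ:[(p2 ∧ p1)=F] refutes=False
  v=0001: Γ:[p2=F, (p2 → p2)=T] Δ:[(p2 ∧ p1)=F] refutes=False
  v=0010: Γ:[p2=T, (p2 → p2)=T] Δ:[(p2 ∧ p1)=F] refutes=True  ← countermodel

Result: NO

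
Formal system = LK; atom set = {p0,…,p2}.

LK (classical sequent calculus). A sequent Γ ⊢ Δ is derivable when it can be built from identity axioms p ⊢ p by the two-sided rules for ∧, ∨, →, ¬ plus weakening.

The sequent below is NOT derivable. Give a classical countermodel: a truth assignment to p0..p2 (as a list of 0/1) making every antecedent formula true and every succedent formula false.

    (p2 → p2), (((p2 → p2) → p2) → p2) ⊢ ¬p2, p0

Search for a countermodel by truth-table:
  v=000: Γ:[(p2 → p2)=T, (((p2 → p2) → p2) → p2)=T] Δ:[¬p2=T, p0=F] refutes=False
  v=001: Γ:[(p2 → p2)=T, (((p2 → p2) → p2) → p2)=T] Δ:[¬p2=F, p0=F] refutes=True  ← countermodel

Result: [0, 0, 1]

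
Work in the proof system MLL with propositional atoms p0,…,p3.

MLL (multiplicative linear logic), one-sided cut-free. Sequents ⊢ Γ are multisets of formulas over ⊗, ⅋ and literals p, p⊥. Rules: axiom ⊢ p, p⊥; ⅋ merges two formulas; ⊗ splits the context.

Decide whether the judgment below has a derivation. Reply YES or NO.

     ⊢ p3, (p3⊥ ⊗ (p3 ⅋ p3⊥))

Derivation trace:
[⊗]  ⊢ p3, (p3⊥ ⊗ (p3 ⅋ p3⊥))
  [Ax]  ⊢ p3, p3⊥
  [⅋]  ⊢ (p3 ⅋ p3⊥)
    [Ax]  ⊢ p3, p3⊥

Result: YES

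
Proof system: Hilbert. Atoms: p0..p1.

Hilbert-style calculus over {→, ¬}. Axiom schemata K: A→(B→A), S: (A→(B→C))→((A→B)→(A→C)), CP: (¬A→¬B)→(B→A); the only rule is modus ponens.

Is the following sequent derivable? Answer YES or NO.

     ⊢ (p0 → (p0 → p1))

Truth-table refutation:
  v=00: Γ:[] Δ:[(p0 → (p0 → p1))=T] refutes=False
  v=01: Γ:[] Δ:[(p0 → (p0 → p1))=T] refutes=False
  v=10: Γ:[] Δ:[(p0 → (p0 → p1))=F] refutes=True  ← countermodel

Result: NO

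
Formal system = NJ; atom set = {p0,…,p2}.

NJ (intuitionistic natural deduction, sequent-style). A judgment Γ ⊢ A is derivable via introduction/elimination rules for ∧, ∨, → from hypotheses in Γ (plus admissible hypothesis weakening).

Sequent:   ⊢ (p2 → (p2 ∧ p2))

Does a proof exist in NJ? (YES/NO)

Derivation trace:
[→I]  ⊢ (p2 → (p2 ∧ p2))
  [∧I] p2 ⊢ (p2 ∧ p2)
    [Ax] p2 ⊢ p2
    [Ax] p2 ⊢ p2

Result: YES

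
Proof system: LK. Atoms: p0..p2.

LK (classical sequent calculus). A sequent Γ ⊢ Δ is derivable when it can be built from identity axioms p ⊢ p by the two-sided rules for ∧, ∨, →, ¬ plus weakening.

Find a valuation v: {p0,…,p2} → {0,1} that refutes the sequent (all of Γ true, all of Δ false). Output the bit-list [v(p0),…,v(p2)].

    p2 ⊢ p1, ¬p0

Search for a countermodel by truth-table:
  v=000: Γ:[p2=F] Δ:[p1=F, ¬p0=T] refutes=False
  v=001: Γ:[p2=T] Δ:[p1=F, ¬p0=T] refutes=False
  v=010: Γ:[p2=F] Δ:[p1=T, ¬p0=T] refutes=False
  v=011: Γ:[p2=T] Δ:[p1=T, ¬p0=T] refutes=False
  v=100: Γ:[p2=F] Δ:[p1=F, ¬p0=F] refutes=False
  v=101: Γ:[p2=T] Δ:[p1=F, ¬p0=F] refutes=True  ← countermodel

Result: [1, 0, 1]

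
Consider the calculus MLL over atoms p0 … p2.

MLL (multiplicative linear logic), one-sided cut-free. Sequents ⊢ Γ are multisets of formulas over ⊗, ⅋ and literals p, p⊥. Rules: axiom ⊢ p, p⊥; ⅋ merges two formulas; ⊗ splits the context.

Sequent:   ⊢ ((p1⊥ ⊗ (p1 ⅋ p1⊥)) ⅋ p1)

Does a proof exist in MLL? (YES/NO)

Derivation trace:
[⅋]  ⊢ ((p1⊥ ⊗ (p1 ⅋ p1⊥)) ⅋ p1)
  [⊗]  ⊢ p1, (p1⊥ ⊗ (p1 ⅋ p1⊥))
    [Ax]  ⊢ p1, p1⊥
    [⅋]  ⊢ (p1 ⅋ p1⊥)
      [Ax]  ⊢ p1, p1⊥

Result: YES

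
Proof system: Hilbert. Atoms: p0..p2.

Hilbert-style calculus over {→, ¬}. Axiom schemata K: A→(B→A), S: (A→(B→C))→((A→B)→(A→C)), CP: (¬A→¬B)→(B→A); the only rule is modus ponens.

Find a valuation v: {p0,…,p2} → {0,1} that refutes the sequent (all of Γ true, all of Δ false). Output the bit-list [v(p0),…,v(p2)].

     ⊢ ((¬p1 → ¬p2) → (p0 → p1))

Truth-table refutation:
  v=000: Γ:[] Δ:[((¬p1 → ¬p2) → (p0 → p1))=T] refutes=False
  v=001: Γ:[] Δ:[((¬p1 → ¬p2) → (p0 → p1))=T] refutes=False
  v=010: Γ:[] Δ:[((¬p1 → ¬p2) → (p0 → p1))=T] refutes=False
  v=011: Γ:[] Δ:[((¬p1 → ¬p2) → (p0 → p1))=T] refutes=False
  v=100: Γ:[] Δ:[((¬p1 → ¬p2) → (p0 → p1))=F] refutes=True  ← countermodel

Result: [1, 0, 0]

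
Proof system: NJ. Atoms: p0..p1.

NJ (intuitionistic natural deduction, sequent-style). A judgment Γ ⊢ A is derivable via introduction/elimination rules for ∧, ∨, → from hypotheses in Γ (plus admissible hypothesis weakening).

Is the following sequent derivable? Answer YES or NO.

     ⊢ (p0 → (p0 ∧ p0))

Derivation (root first):
[→I]  ⊢ (p0 → (p0 ∧ p0))
  [∧I] p0 ⊢ (p0 ∧ p0)
    [Ax] p0 ⊢ p0
    [Ax] p0 ⊢ p0

Result: YES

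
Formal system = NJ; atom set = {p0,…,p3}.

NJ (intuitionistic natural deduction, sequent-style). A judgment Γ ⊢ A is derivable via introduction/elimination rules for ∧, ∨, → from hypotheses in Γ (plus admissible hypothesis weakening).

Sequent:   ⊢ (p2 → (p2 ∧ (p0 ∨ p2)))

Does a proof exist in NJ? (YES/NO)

Derivation trace:
[→I]  ⊢ (p2 → (p2 ∧ (p0 ∨ p2)))
  [∧I] p2 ⊢ (p2 ∧ (p0 ∨ p2))
    [Ax] p2 ⊢ p2
    [∨I₂] p2 ⊢ (p0 ∨ p2)
      [Ax] p2 ⊢ p2

Result: YES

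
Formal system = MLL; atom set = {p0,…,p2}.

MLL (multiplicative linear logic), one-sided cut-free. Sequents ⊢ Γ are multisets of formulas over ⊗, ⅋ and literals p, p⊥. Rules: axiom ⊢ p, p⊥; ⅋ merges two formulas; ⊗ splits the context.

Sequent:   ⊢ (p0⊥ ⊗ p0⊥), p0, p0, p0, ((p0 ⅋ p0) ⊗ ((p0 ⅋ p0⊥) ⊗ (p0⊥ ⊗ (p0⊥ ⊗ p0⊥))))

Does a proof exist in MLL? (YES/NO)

Derivation trace:
[⊗]  ⊢ (p0⊥ ⊗ p0⊥), p0, p0, p0, ((p0 ⅋ p0) ⊗ ((p0 ⅋ p0⊥) ⊗ (p0⊥ ⊗ (p0⊥ ⊗ p0⊥))))
  [⅋]  ⊢ (p0⊥ ⊗ p0⊥), (p0 ⅋ p0)
    [⊗]  ⊢ p0, p0, (p0⊥ ⊗ p0⊥)
      [Ax]  ⊢ p0, p0⊥
      [Ax]  ⊢ p0, p0⊥
  [⊗]  ⊢ p0, p0, p0, ((p0 ⅋ p0⊥) ⊗ (p0⊥ ⊗ (p0⊥ ⊗ p0⊥)))
    [⅋]  ⊢ (p0 ⅋ p0⊥)
      [Ax]  ⊢ p0, p0⊥
    [⊗]  ⊢ p0, p0, p0, (p0⊥ ⊗ (p0⊥ ⊗ p0⊥))
      [Ax]  ⊢ p0, p0⊥
      [⊗]  ⊢ p0, p0, (p0⊥ ⊗ p0⊥)
        [Ax]  ⊢ p0, p0⊥
        [Ax]  ⊢ p0, p0⊥

Result: YES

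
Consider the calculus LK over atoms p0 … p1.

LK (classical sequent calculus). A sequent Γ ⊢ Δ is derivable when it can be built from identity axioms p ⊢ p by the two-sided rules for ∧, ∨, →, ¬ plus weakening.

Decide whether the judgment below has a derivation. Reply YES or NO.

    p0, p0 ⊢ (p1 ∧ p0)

Truth-table refutation:
  v=00: Γ:[p0=F, p0=F] Δ:[(p1 ∧ p0)=F] refutes=False
  v=01: Γ:[p0=F, p0=F] Δ:[(p1 ∧ p0)=F] refutes=False
  v=10: Γ:[p0=T, p0=T] Δ:[(p1 ∧ p0)=F] refutes=True  ← countermodel

Result: NO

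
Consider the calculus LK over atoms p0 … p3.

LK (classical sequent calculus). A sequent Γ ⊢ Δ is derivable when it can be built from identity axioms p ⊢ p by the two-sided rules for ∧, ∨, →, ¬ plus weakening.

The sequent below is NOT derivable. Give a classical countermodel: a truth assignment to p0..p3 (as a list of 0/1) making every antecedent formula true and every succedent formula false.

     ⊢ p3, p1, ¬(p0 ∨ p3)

Enumerate valuations to refute Γ ⊢ Δ:
  v=0000: Γ:[] Δ:[p3=F, p1=F, ¬(p0 ∨ p3)=T] refutes=False
  v=0001: Γ:[] Δ:[p3=T, p1=F, ¬(p0 ∨ p3)=F] refutes=False
  v=0010: Γ:[] Δ:[p3=F, p1=F, ¬(p0 ∨ p3)=T] refutes=False
  v=0011: Γ:[] Δ:[p3=T, p1=F, ¬(p0 ∨ p3)=F] refutes=False
  v=0100: Γ:[] Δ:[p3=F, p1=T, ¬(p0 ∨ p3)=T] refutes=False
  v=0101: Γ:[] Δ:[p3=T, p1=T, ¬(p0 ∨ p3)=F] refutes=False
  v=0110: Γ:[] Δ:[p3=F, p1=T, ¬(p0 ∨ p3)=T] refutes=False
  v=0111: Γ:[] Δ:[p3=T, p1=T, ¬(p0 ∨ p3)=F] refutes=False
  v=1000: Γ:[] Δ:[p3=F, p1=F, ¬(p0 ∨ p3)=F] refutes=True  ← countermodel

Result: [1, 0, 0, 0]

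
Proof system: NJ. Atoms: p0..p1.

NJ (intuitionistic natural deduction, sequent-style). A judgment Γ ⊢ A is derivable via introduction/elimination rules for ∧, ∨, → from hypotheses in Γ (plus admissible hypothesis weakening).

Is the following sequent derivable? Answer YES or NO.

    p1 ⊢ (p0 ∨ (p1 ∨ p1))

Derivation trace:
[∨I₂] p1 ⊢ (p0 ∨ (p1 ∨ p1))
  [∨I₂] p1 ⊢ (p1 ∨ p1)
    [Ax] p1 ⊢ p1

Result: YES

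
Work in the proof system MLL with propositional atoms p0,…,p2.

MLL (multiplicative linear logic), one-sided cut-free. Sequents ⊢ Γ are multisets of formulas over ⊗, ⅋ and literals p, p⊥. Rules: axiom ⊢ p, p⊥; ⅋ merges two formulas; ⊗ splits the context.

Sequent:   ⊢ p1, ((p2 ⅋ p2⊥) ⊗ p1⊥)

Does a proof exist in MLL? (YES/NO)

Derivation (root first):
[⊗]  ⊢ p1, ((p2 ⅋ p2⊥) ⊗ p1⊥)
  [⅋]  ⊢ (p2 ⅋ p2⊥)
    [Ax]  ⊢ p2, p2⊥
  [Ax]  ⊢ p1, p1⊥

Result: YES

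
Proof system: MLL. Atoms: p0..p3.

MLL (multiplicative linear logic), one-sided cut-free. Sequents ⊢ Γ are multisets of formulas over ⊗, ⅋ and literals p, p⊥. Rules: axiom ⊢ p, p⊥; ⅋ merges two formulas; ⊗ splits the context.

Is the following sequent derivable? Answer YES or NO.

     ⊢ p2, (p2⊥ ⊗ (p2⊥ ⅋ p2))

Proof tree:
[⊗]  ⊢ p2, (p2⊥ ⊗ (p2⊥ ⅋ p2))
  [Ax]  ⊢ p2, p2⊥
  [⅋]  ⊢ (p2⊥ ⅋ p2)
    [Ax]  ⊢ p2, p2⊥

Result: YES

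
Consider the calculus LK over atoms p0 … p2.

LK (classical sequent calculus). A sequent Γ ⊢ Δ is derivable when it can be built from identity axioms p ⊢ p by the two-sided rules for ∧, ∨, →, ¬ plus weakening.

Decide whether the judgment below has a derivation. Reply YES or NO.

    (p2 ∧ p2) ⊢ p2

Derivation trace:
[∧L] (p2 ∧ p2) ⊢ p2
  [WL] p2, p2 ⊢ p2
    [Ax] p2 ⊢ p2

Result: YES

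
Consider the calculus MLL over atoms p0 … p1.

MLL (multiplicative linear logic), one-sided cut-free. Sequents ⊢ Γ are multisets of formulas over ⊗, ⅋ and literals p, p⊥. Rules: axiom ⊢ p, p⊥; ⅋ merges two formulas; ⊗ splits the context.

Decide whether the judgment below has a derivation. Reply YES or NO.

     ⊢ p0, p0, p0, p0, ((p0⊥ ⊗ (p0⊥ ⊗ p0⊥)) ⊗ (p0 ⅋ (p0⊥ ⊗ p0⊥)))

Derivation (root first):
[⊗]  ⊢ p0, p0, p0, p0, ((p0⊥ ⊗ (p0⊥ ⊗ p0⊥)) ⊗ (p0 ⅋ (p0⊥ ⊗ p0⊥)))
  [⊗]  ⊢ p0, p0, p0, (p0⊥ ⊗ (p0⊥ ⊗ p0⊥))
    [Ax]  ⊢ p0, p0⊥
    [⊗]  ⊢ p0, p0, (p0⊥ ⊗ p0⊥)
      [Ax]  ⊢ p0, p0⊥
      [Ax]  ⊢ p0, p0⊥
  [⅋]  ⊢ p0, (p0 ⅋ (p0⊥ ⊗ p0⊥))
    [⊗]  ⊢ p0, p0, (p0⊥ ⊗ p0⊥)
      [Ax]  ⊢ p0, p0⊥
      [Ax]  ⊢ p0, p0⊥

Result: YES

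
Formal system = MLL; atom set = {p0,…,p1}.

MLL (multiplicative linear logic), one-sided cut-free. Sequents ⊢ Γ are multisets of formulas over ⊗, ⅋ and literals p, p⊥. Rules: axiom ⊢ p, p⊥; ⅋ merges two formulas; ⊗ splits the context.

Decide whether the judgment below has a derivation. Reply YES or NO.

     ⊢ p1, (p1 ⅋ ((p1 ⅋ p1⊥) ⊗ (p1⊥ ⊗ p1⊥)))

Derivation trace:
[⅋]  ⊢ p1, (p1 ⅋ ((p1 ⅋ p1⊥) ⊗ (p1⊥ ⊗ p1⊥)))
  [⊗]  ⊢ p1, p1, ((p1 ⅋ p1⊥) ⊗ (p1⊥ ⊗ p1⊥))
    [⅋]  ⊢ (p1 ⅋ p1⊥)
      [Ax]  ⊢ p1, p1⊥
    [⊗]  ⊢ p1, p1, (p1⊥ ⊗ p1⊥)
      [Ax]  ⊢ p1, p1⊥
      [Ax]  ⊢ p1, p1⊥

Result: YES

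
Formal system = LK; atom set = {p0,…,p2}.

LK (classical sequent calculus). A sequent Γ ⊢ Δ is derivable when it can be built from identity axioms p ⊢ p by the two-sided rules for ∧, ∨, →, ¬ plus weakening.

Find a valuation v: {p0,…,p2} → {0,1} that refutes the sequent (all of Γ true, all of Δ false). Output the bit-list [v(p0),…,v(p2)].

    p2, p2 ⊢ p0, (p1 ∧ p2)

Truth-table refutation:
  v=000: Γ:[p2=F, p2=F] Δ:[p0=F, (p1 ∧ p2)=F] refutes=False
  v=001: Γ:[p2=T, p2=T] Δ:[p0=F, (p1 ∧ p2)=F] refutes=True  ← countermodel

Result: [0, 0, 1]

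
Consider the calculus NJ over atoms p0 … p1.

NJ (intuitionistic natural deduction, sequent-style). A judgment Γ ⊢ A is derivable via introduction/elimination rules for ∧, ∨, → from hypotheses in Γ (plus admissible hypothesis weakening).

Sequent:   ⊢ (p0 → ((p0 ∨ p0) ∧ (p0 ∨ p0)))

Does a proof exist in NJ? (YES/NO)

Proof tree:
[→I]  ⊢ (p0 → ((p0 ∨ p0) ∧ (p0 ∨ p0)))
  [∧I] p0 ⊢ ((p0 ∨ p0) ∧ (p0 ∨ p0))
    [∨I₁] p0 ⊢ (p0 ∨ p0)
      [Ax] p0 ⊢ p0
    [∨I₁] p0 ⊢ (p0 ∨ p0)
      [Ax] p0 ⊢ p0

Result: YES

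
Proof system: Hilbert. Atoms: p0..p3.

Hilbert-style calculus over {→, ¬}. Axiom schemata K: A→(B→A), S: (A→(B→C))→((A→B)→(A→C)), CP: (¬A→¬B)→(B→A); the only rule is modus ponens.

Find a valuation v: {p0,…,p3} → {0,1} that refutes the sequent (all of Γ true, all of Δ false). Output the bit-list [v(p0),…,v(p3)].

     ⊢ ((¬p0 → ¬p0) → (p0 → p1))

Truth-table refutation:
  v=0000: Γ:[] Δ:[((¬p0 → ¬p0) → (p0 → p1))=T] refutes=False
  v=0001: Γ:[] Δ:[((¬p0 → ¬p0) → (p0 → p1))=T] refutes=False
  v=0010: Γ:[] Δ:[((¬p0 → ¬p0) → (p0 → p1))=T] refutes=False
  v=0011: Γ:[] Δ:[((¬p0 → ¬p0) → (p0 → p1))=T] refutes=False
  v=0100: Γ:[] Δ:[((¬p0 → ¬p0) → (p0 → p1))=T] refutes=False
  v=0101: Γ:[] Δ:[((¬p0 → ¬p0) → (p0 → p1))=T] refutes=False
  v=0110: Γ:[] Δ:[((¬p0 → ¬p0) → (p0 → p1))=T] refutes=False
  v=0111: Γ:[] Δ:[((¬p0 → ¬p0) → (p0 → p1))=T] refutes=False
  v=1000: Γ:[] Δ:[((¬p0 → ¬p0) → (p0 → p1))=F] refutes=True  ← countermodel

Result: [1, 0, 0, 0]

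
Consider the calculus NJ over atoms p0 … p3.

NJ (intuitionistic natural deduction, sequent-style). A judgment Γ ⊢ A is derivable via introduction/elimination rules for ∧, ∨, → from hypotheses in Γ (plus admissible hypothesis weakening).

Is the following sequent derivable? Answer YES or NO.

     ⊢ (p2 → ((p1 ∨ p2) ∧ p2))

Derivation trace:
[→I]  ⊢ (p2 → ((p1 ∨ p2) ∧ p2))
  [∧I] p2 ⊢ ((p1 ∨ p2) ∧ p2)
    [∨I₂] p2 ⊢ (p1 ∨ p2)
      [Ax] p2 ⊢ p2
    [Ax] p2 ⊢ p2

Result: YES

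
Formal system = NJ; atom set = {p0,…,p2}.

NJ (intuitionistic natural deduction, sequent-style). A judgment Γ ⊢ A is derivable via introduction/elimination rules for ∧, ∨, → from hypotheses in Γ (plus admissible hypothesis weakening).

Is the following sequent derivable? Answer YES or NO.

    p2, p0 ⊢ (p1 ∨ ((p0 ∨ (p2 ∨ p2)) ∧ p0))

Derivation trace:
[∨I₂] p2, p0 ⊢ (p1 ∨ ((p0 ∨ (p2 ∨ p2)) ∧ p0))
  [∧I] p2, p0 ⊢ ((p0 ∨ (p2 ∨ p2)) ∧ p0)
    [∨I₂] p2 ⊢ (p0 ∨ (p2 ∨ p2))
      [∨I₁] p2 ⊢ (p2 ∨ p2)
        [Ax] p2 ⊢ p2
    [Wk] p0, p0 ⊢ p0
      [Ax] p0 ⊢ p0

Result: YES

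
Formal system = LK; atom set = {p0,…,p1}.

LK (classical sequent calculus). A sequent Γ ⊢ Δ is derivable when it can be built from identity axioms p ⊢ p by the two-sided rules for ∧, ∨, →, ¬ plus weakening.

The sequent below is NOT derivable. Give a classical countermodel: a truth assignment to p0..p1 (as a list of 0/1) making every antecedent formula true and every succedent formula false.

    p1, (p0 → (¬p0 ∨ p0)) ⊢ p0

Search for a countermodel by truth-table:
  v=00: Γ:[p1=F, (p0 → (¬p0 ∨ p0))=T] Δ:[p0=F] refutes=False
  v=01: Γ:[p1=T, (p0 → (¬p0 ∨ p0))=T] Δ:[p0=F] refutes=True  ← countermodel

Result: [0, 1]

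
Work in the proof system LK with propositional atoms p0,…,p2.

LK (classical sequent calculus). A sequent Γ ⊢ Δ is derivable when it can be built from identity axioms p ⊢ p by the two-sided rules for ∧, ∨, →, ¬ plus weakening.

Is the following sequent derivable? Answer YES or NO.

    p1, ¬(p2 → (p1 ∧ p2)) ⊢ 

Proof tree:
[¬L] p1, ¬(p2 → (p1 ∧ p2)) ⊢ 
  [→R] p1 ⊢ (p2 → (p1 ∧ p2))
    [∧R] p1, p2 ⊢ (p1 ∧ p2)
      [Ax] p1 ⊢ p1
      [Ax] p2 ⊢ p2

Result: YES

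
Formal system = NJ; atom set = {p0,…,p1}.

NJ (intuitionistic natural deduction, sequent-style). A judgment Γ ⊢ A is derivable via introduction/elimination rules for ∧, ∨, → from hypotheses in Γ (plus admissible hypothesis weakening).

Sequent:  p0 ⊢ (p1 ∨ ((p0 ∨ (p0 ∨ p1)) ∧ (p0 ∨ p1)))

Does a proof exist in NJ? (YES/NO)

Derivation (root first):
[∨I₂] p0 ⊢ (p1 ∨ ((p0 ∨ (p0 ∨ p1)) ∧ (p0 ∨ p1)))
  [∧I] p0 ⊢ ((p0 ∨ (p0 ∨ p1)) ∧ (p0 ∨ p1))
    [∨I₂] p0 ⊢ (p0 ∨ (p0 ∨ p1))
      [∨I₁] p0 ⊢ (p0 ∨ p1)
        [Ax] p0 ⊢ p0
    [∨I₁] p0 ⊢ (p0 ∨ p1)
      [Ax] p0 ⊢ p0

Result: YES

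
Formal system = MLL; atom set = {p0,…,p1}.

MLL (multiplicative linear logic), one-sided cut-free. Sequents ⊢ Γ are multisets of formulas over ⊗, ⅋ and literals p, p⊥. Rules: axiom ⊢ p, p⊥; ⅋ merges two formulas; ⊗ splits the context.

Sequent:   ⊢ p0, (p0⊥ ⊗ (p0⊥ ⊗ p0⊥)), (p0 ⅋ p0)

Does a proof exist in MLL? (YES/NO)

Derivation (root first):
[⅋]  ⊢ p0, (p0⊥ ⊗ (p0⊥ ⊗ p0⊥)), (p0 ⅋ p0)
  [⊗]  ⊢ p0, p0, p0, (p0⊥ ⊗ (p0⊥ ⊗ p0⊥))
    [Ax]  ⊢ p0, p0⊥
    [⊗]  ⊢ p0, p0, (p0⊥ ⊗ p0⊥)
      [Ax]  ⊢ p0, p0⊥
      [Ax]  ⊢ p0, p0⊥

Result: YES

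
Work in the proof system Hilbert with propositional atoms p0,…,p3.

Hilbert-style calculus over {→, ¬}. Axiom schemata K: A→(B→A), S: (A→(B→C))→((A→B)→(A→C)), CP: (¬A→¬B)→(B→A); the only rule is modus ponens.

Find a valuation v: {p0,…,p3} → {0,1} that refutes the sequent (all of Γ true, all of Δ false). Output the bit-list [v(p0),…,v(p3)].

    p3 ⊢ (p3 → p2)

Enumerate valuations to refute Γ ⊢ Δ:
  v=0000: Γ:[p3=F] Δ:[(p3 → p2)=T] refutes=False
  v=0001: Γ:[p3=T] Δ:[(p3 → p2)=F] refutes=True  ← countermodel

Result: [0, 0, 0, 1]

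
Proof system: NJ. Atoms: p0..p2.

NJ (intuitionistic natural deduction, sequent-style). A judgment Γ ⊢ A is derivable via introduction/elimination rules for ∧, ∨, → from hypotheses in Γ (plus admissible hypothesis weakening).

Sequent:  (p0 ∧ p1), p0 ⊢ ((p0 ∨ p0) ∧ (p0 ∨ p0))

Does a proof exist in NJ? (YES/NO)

Derivation (root first):
[∧I] (p0 ∧ p1), p0 ⊢ ((p0 ∨ p0) ∧ (p0 ∨ p0))
  [∨I₁] p0 ⊢ (p0 ∨ p0)
    [Ax] p0 ⊢ p0
  [Wk] p0, (p0 ∧ p1) ⊢ (p0 ∨ p0)
    [∨I₁] p0 ⊢ (p0 ∨ p0)
      [Ax] p0 ⊢ p0

Result: YES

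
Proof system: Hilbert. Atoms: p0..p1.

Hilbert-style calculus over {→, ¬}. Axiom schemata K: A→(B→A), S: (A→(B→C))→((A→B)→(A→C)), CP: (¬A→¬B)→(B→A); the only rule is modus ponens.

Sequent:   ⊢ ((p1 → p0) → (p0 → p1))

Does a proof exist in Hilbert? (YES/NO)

Search for a countermodel by truth-table:
  v=00: Γ:[] Δ:[((p1 → p0) → (p0 → p1))=T] refutes=False
  v=01: Γ:[] Δ:[((p1 → p0) → (p0 → p1))=T] refutes=False
  v=10: Γ:[] Δ:[((p1 → p0) → (p0 → p1))=F] refutes=True  ← countermodel

Result: NO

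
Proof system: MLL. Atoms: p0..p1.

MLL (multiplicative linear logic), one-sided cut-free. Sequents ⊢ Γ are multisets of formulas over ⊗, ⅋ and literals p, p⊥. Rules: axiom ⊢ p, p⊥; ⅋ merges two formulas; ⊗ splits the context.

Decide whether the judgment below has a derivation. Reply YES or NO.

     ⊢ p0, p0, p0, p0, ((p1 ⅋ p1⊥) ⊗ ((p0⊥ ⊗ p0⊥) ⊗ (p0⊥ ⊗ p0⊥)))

Derivation trace:
[⊗]  ⊢ p0, p0, p0, p0, ((p1 ⅋ p1⊥) ⊗ ((p0⊥ ⊗ p0⊥) ⊗ (p0⊥ ⊗ p0⊥)))
  [⅋]  ⊢ (p1 ⅋ p1⊥)
    [Ax]  ⊢ p1, p1⊥
  [⊗]  ⊢ p0, p0, p0, p0, ((p0⊥ ⊗ p0⊥) ⊗ (p0⊥ ⊗ p0⊥))
    [⊗]  ⊢ p0, p0, (p0⊥ ⊗ p0⊥)
      [Ax]  ⊢ p0, p0⊥
      [Ax]  ⊢ p0, p0⊥
    [⊗]  ⊢ p0, p0, (p0⊥ ⊗ p0⊥)
      [Ax]  ⊢ p0, p0⊥
      [Ax]  ⊢ p0, p0⊥

Result: YES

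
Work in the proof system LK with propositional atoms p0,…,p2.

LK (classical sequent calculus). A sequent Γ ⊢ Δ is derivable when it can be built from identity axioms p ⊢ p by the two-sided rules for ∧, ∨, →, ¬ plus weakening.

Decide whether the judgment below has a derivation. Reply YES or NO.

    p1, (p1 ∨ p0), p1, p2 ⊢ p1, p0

Derivation (root first):
[WL] p1, (p1 ∨ p0), p1, p2 ⊢ p1, p0
  [WL] p1, (p1 ∨ p0), p1 ⊢ p1, p0
    [∨L] p1, (p1 ∨ p0) ⊢ p1, p0
      [WL] p1, p1 ⊢ p1
        [Ax] p1 ⊢ p1
      [Ax] p0 ⊢ p0

Result: YES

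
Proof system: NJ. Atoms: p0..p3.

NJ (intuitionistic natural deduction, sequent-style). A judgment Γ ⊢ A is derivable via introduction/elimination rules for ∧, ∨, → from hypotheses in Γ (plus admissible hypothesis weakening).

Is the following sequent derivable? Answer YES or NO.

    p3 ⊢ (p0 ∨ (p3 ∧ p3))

Derivation trace:
[∨I₂] p3 ⊢ (p0 ∨ (p3 ∧ p3))
  [∧I] p3 ⊢ (p3 ∧ p3)
    [Ax] p3 ⊢ p3
    [Ax] p3 ⊢ p3

Result: YES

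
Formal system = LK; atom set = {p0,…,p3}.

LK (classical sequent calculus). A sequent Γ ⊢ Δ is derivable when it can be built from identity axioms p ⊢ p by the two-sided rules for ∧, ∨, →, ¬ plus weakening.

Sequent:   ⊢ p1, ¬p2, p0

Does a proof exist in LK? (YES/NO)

Enumerate valuations to refute Γ ⊢ Δ:
  v=0000: Γ:[] Δ:[p1=F, ¬p2=T, p0=F] refutes=False
  v=0001: Γ:[] Δ:[p1=F, ¬p2=T, p0=F] refutes=False
  v=0010: Γ:[] Δ:[p1=F, ¬p2=F, p0=F] refutes=True  ← countermodel

Result: NO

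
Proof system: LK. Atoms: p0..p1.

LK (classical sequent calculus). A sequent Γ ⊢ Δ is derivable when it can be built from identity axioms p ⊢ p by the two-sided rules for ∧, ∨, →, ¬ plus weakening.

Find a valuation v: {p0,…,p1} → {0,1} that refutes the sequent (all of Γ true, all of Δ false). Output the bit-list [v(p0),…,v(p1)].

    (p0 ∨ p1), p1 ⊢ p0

Enumerate valuations to refute Γ ⊢ Δ:
  v=00: Γ:[(p0 ∨ p1)=F, p1=F] Δ:[p0=F] refutes=False
  v=01: Γ:[(p0 ∨ p1)=T, p1=T] Δ:[p0=F] refutes=True  ← countermodel

Result: [0, 1]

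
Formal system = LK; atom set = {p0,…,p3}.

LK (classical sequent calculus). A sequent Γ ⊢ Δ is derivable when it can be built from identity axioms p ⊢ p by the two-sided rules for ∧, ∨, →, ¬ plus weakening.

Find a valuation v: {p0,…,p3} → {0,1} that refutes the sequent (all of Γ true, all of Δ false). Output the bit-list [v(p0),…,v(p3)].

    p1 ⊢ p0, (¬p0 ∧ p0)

Enumerate valuations to refute Γ ⊢ Δ:
  v=0000: Γ:[p1=F] Δ:[p0=F, (¬p0 ∧ p0)=F] refutes=False
  v=0001: Γ:[p1=F] Δ:[p0=F, (¬p0 ∧ p0)=F] refutes=False
  v=0010: Γ:[p1=F] Δ:[p0=F, (¬p0 ∧ p0)=F] refutes=False
  v=0011: Γ:[p1=F] Δ:[p0=F, (¬p0 ∧ p0)=F] refutes=False
  v=0100: Γ:[p1=T] Δ:[p0=F, (¬p0 ∧ p0)=F] refutes=True  ← countermodel

Result: [0, 1, 0, 0]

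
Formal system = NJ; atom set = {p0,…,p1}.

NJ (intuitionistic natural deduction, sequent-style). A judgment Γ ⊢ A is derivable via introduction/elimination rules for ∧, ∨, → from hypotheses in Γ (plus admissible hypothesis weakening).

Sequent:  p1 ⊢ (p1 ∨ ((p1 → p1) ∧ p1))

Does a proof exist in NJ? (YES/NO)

Derivation trace:
[∨I₂] p1 ⊢ (p1 ∨ ((p1 → p1) ∧ p1))
  [∧I] p1 ⊢ ((p1 → p1) ∧ p1)
    [→I]  ⊢ (p1 → p1)
      [Ax] p1 ⊢ p1
    [Ax] p1 ⊢ p1

Result: YES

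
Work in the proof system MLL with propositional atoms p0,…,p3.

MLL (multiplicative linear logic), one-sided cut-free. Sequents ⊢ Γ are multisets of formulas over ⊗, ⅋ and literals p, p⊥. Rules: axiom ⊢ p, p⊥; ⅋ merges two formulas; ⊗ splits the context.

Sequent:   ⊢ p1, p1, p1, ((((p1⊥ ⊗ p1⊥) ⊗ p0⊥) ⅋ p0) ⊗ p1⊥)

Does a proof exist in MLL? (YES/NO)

Proof tree:
[⊗]  ⊢ p1, p1, p1, ((((p1⊥ ⊗ p1⊥) ⊗ p0⊥) ⅋ p0) ⊗ p1⊥)
  [⅋]  ⊢ p1, p1, (((p1⊥ ⊗ p1⊥) ⊗ p0⊥) ⅋ p0)
    [⊗]  ⊢ p1, p1, p0, ((p1⊥ ⊗ p1⊥) ⊗ p0⊥)
      [⊗]  ⊢ p1, p1, (p1⊥ ⊗ p1⊥)
        [Ax]  ⊢ p1, p1⊥
        [Ax]  ⊢ p1, p1⊥
      [Ax]  ⊢ p0, p0⊥
  [Ax]  ⊢ p1, p1⊥

Result: YES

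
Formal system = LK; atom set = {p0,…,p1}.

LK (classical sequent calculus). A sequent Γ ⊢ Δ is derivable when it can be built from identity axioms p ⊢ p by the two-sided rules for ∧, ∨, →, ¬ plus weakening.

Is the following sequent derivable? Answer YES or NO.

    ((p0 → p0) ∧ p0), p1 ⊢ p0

Derivation (root first):
[WL] ((p0 → p0) ∧ p0), p1 ⊢ p0
  [∧L] ((p0 → p0) ∧ p0) ⊢ p0
    [→L] p0, (p0 → p0) ⊢ p0
      [Ax] p0 ⊢ p0
      [Ax] p0 ⊢ p0

Result: YES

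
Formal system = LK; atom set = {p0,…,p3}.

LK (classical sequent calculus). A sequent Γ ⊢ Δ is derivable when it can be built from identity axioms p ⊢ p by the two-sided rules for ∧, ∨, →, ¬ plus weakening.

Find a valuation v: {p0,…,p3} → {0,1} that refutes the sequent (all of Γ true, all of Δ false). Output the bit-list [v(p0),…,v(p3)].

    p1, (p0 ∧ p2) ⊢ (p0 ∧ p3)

Enumerate valuations to refute Γ ⊢ Δ:
  v=0000: Γ:[p1=F, (p0 ∧ p2)=F] Δ:[(p0 ∧ p3)=F] refutes=False
  v=0001: Γ:[p1=F, (p0 ∧ p2)=F] Δ:[(p0 ∧ p3)=F] refutes=False
  v=0010: Γ:[p1=F, (p0 ∧ p2)=F] Δ:[(p0 ∧ p3)=F] refutes=False
  v=0011: Γ:[p1=F, (p0 ∧ p2)=F] Δ:[(p0 ∧ p3)=F] refutes=False
  v=0100: Γ:[p1=T, (p0 ∧ p2)=F] Δ:[(p0 ∧ p3)=F] refutes=False
  v=0101: Γ:[p1=T, (p0 ∧ p2)=F] Δ:[(p0 ∧ p3)=F] refutes=False
  v=0110: Γ:[p1=T, (p0 ∧ p2)=F] Δ:[(p0 ∧ p3)=F] refutes=False
  v=0111: Γ:[p1=T, (p0 ∧ p2)=F] Δ:[(p0 ∧ p3)=F] refutes=False
  v=1000: Γ:[p1=F, (p0 ∧ p2)=F] Δ:[(p0 ∧ p3)=F] refutes=False
  v=1001: Γ:[p1=F, (p0 ∧ p2)=F] Δ:[(p0 ∧ p3)=T] refutes=False
  v=1010: Γ:[p1=F, (p0 ∧ p2)=T] Δ:[(p0 ∧ p3)=F] refutes=False
  v=1011: Γ:[p1=F, (p0 ∧ p2)=T] Δ:[(p0 ∧ p3)=T] refutes=False
  v=1100: Γ:[p1=T, (p0 ∧ p2)=F] Δ:[(p0 ∧ p3)=F] refutes=False
  v=1101: Γ:[p1=T, (p0 ∧ p2)=F] Δ:[(p0 ∧ p3)=T] refutes=False
  v=1110: Γ:[p1=T, (p0 ∧ p2)=T] Δ:[(p0 ∧ p3)=F] refutes=True  ← countermodel

Result: [1, 1, 1, 0]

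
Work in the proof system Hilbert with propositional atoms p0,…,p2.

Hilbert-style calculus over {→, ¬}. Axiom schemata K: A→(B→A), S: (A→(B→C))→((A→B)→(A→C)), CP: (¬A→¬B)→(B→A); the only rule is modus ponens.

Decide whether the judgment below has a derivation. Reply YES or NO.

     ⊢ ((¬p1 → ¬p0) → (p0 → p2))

Enumerate valuations to refute Γ ⊢ Δ:
  v=000: Γ:[] Δ:[((¬p1 → ¬p0) → (p0 → p2))=T] refutes=False
  v=001: Γ:[] Δ:[((¬p1 → ¬p0) → (p0 → p2))=T] refutes=False
  v=010: Γ:[] Δ:[((¬p1 → ¬p0) → (p0 → p2))=T] refutes=False
  v=011: Γ:[] Δ:[((¬p1 → ¬p0) → (p0 → p2))=T] refutes=False
  v=100: Γ:[] Δ:[((¬p1 → ¬p0) → (p0 → p2))=T] refutes=False
  v=101: Γ:[] Δ:[((¬p1 → ¬p0) → (p0 → p2))=T] refutes=False
  v=110: Γ:[] Δ:[((¬p1 → ¬p0) → (p0 → p2))=F] refutes=True  ← countermodel

Result: NO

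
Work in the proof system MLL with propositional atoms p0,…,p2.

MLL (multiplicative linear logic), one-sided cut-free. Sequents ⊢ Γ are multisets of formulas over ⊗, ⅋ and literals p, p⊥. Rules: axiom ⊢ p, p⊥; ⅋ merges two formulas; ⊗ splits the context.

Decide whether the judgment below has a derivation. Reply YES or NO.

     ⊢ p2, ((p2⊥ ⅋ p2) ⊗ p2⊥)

Derivation trace:
[⊗]  ⊢ p2, ((p2⊥ ⅋ p2) ⊗ p2⊥)
  [⅋]  ⊢ (p2⊥ ⅋ p2)
    [Ax]  ⊢ p2, p2⊥
  [Ax]  ⊢ p2, p2⊥

Result: YES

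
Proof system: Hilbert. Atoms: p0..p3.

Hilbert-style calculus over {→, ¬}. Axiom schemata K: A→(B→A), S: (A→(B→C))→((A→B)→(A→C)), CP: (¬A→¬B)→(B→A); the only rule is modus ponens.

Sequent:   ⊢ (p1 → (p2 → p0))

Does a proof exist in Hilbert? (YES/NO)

Truth-table refutation:
  v=0000: Γ:[] Δ:[(p1 → (p2 → p0))=T] refutes=False
  v=0001: Γ:[] Δ:[(p1 → (p2 → p0))=T] refutes=False
  v=0010: Γ:[] Δ:[(p1 → (p2 → p0))=T] refutes=False
  v=0011: Γ:[] Δ:[(p1 → (p2 → p0))=T] refutes=False
  v=0100: Γ:[] Δ:[(p1 → (p2 → p0))=T] refutes=False
  v=0101: Γ:[] Δ:[(p1 → (p2 → p0))=T] refutes=False
  v=0110: Γ:[] Δ:[(p1 → (p2 → p0))=F] refutes=True  ← countermodel

Result: NO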